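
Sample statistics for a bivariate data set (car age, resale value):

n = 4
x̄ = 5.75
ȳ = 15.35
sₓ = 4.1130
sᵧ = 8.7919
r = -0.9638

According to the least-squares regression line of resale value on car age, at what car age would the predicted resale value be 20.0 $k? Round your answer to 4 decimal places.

3.4929

b = r · sᵧ/sₓ = -0.9638 · 8.7919/4.113 = -2.060207
a = ȳ − b·x̄ = 15.35 − (-2.060207)·5.75 = 27.196193
Set a + b·x = 20.0: x = (20.0 − 27.196193) / (-2.060207) = 3.492946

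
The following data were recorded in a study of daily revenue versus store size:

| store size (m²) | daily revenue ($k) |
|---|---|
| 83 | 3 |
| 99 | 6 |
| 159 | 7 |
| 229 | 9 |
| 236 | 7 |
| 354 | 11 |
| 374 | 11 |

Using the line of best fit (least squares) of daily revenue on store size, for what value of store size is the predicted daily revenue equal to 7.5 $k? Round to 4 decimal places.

209.9433

n = 7, Σx = 1534, Σy = 54, Σxy = 13677, Σx² = 415300
Sxx = Σx² − (Σx)²/n = 415300 − 336165.142857 = 79134.857143
Sxy = Σxy − (Σx)(Σy)/n = 13677 − 11833.714286 = 1843.285714
b = Sxy/Sxx = 1843.285714/79134.857143 = 0.023293
a = ȳ − b·x̄ = 7.714286 − 0.023293·219.142857 = 2.609798
Set a + b·x = 7.5: x = (7.5 − 2.609798) / 0.023293 = 209.943269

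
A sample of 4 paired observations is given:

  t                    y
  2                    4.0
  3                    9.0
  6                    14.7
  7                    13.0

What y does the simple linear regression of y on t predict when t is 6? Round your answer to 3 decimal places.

n = 4, Σx = 18, Σy = 40.7, Σxy = 214.2, Σx² = 98
Sxx = Σx² − (Σx)²/n = 98 − 81 = 17
Sxy = Σxy − (Σx)(Σy)/n = 214.2 − 183.15 = 31.05
b = Sxy/Sxx = 31.05/17 = 1.826471
a = ȳ − b·x̄ = 10.175 − 1.826471·4.5 = 1.955882
ŷ(6) = a + b·6 = 1.955882 + 1.826471·6 = 12.914706

12.915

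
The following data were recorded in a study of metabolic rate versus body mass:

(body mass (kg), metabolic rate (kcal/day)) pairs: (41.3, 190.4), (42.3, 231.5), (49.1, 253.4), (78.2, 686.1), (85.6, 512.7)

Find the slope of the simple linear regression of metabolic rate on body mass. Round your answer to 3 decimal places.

n = 5, Σx = 296.5, Σy = 1874.1, Σxy = 127638.05, Σx² = 19348.39
Sxx = Σx² − (Σx)²/n = 19348.39 − 17582.45 = 1765.94
Sxy = Σxy − (Σx)(Σy)/n = 127638.05 − 111134.13 = 16503.92
b = Sxy/Sxx = 16503.92/1765.94 = 9.345686

9.346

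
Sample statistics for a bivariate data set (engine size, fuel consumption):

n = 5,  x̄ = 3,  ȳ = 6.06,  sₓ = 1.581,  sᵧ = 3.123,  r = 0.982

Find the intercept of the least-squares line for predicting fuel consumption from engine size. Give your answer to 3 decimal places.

b = r · sᵧ/sₓ = 0.982 · 3.123/1.581 = 1.939776
a = ȳ − b·x̄ = 6.06 − 1.939776·3 = 0.240672

0.241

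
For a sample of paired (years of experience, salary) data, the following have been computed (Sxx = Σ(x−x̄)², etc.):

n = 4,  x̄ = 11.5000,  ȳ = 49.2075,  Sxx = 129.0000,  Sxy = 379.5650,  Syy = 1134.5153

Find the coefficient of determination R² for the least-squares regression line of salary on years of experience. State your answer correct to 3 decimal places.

0.984

R² = Sxy²/(Sxx·Syy) = (379.565)²/(129·1134.5153) = 0.984401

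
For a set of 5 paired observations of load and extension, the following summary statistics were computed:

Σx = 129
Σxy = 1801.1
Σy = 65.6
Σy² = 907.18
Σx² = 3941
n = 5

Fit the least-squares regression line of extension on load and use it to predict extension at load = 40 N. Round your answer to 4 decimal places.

Sxx = Σx² − (Σx)²/n = 3941 − 3328.2 = 612.8
Sxy = Σxy − (Σx)(Σy)/n = 1801.1 − 1692.48 = 108.62
b = Sxy/Sxx = 108.62/612.8 = 0.177252
a = ȳ − b·x̄ = 13.12 − 0.177252·25.8 = 8.546899
ŷ(40) = a + b·40 = 8.546899 + 0.177252·40 = 15.636978

15.6370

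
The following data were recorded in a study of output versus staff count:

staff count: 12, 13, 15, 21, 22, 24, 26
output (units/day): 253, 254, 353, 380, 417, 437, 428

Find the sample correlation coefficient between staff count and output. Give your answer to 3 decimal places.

0.943

n = 7, Σx = 133, Σy = 2522, Σxy = 50403, Σx² = 2715, Σy² = 945576
Sxx = Σx² − (Σx)²/n = 2715 − 2527 = 188
Sxy = Σxy − (Σx)(Σy)/n = 50403 − 47918 = 2485
Syy = Σy² − (Σy)²/n = 945576 − 908640.571429 = 36935.428571
r = Sxy/√(Sxx·Syy) = 2485/√(6943860.571429) = 2485/2635.120599 = 0.943031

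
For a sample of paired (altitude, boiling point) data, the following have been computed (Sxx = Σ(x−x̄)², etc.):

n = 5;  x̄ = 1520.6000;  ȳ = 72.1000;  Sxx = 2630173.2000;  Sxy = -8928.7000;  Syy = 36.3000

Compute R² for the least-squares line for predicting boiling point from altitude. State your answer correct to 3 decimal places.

R² = Sxy²/(Sxx·Syy) = (-8928.7)²/(2630173.2·36.3) = 0.834998

0.835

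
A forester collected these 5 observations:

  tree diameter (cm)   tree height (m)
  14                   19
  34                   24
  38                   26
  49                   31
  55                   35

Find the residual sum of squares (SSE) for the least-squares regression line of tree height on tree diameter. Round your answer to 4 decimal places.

6.8383

n = 5, Σx = 190, Σy = 135, Σxy = 5514, Σx² = 8222, Σy² = 3799
Sxx = Σx² − (Σx)²/n = 8222 − 7220 = 1002
Sxy = Σxy − (Σx)(Σy)/n = 5514 − 5130 = 384
Syy = Σy² − (Σy)²/n = 3799 − 3645 = 154
b = Sxy/Sxx = 384/1002 = 0.383234
SSE = Syy − b·Sxy = 154 − 0.383234·384 = 6.838323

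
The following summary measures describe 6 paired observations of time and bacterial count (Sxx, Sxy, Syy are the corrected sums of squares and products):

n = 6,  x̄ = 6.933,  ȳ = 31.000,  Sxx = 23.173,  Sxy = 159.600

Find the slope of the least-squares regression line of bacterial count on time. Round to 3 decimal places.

6.887

b = Sxy/Sxx = 159.6/23.173 = 6.887326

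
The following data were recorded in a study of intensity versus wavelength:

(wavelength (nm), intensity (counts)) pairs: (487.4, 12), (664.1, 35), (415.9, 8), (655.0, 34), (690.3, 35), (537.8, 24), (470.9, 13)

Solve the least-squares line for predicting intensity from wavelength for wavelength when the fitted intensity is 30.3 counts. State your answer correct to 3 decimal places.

627.920

n = 7, Σx = 3921.4, Σy = 161, Σxy = 97878.9, Σx² = 2268075.12
Sxx = Σx² − (Σx)²/n = 2268075.12 − 2196768.28 = 71306.84
Sxy = Σxy − (Σx)(Σy)/n = 97878.9 − 90192.2 = 7686.7
b = Sxy/Sxx = 7686.7/71306.84 = 0.107798
a = ȳ − b·x̄ = 23 − 0.107798·560.2 = -37.388167
Set a + b·x = 30.3: x = (30.3 − (-37.388167)) / 0.107798 = 627.919559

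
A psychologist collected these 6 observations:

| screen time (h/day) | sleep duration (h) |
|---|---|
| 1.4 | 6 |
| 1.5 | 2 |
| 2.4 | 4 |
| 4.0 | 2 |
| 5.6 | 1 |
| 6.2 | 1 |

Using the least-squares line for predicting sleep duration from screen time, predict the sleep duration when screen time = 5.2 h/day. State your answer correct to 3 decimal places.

n = 6, Σx = 21.1, Σy = 16, Σxy = 40.8, Σx² = 95.77
Sxx = Σx² − (Σx)²/n = 95.77 − 74.201667 = 21.568333
Sxy = Σxy − (Σx)(Σy)/n = 40.8 − 56.266667 = -15.466667
b = Sxy/Sxx = -15.466667/21.568333 = -0.717101
a = ȳ − b·x̄ = 2.666667 − (-0.717101)·3.516667 = 5.188471
ŷ(5.2) = a + b·5.2 = 5.188471 + (-0.717101)·5.2 = 1.459547

1.460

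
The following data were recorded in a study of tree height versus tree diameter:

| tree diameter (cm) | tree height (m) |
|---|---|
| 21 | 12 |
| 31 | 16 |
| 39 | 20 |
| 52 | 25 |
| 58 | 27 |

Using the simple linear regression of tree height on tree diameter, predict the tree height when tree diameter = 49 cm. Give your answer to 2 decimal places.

23.61

n = 5, Σx = 201, Σy = 100, Σxy = 4394, Σx² = 8991
Sxx = Σx² − (Σx)²/n = 8991 − 8080.2 = 910.8
Sxy = Σxy − (Σx)(Σy)/n = 4394 − 4020 = 374
b = Sxy/Sxx = 374/910.8 = 0.410628
a = ȳ − b·x̄ = 20 − 0.410628·40.2 = 3.492754
ŷ(49) = a + b·49 = 3.492754 + 0.410628·49 = 23.613527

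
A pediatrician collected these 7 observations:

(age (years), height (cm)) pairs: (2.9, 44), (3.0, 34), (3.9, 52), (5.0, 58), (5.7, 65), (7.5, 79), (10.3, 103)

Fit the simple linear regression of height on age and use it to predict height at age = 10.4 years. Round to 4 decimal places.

104.2227

n = 7, Σx = 38.3, Σy = 435, Σxy = 2746.3, Σx² = 252.45
Sxx = Σx² − (Σx)²/n = 252.45 − 209.555714 = 42.894286
Sxy = Σxy − (Σx)(Σy)/n = 2746.3 − 2380.071429 = 366.228571
b = Sxy/Sxx = 366.228571/42.894286 = 8.537934
a = ȳ − b·x̄ = 62.142857 − 8.537934·5.471429 = 15.428162
ŷ(10.4) = a + b·10.4 = 15.428162 + 8.537934·10.4 = 104.222674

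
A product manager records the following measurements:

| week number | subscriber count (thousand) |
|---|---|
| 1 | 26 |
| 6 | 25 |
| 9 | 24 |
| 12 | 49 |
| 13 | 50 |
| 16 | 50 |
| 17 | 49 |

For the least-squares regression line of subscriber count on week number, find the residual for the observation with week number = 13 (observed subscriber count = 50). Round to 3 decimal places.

n = 7, Σx = 74, Σy = 273, Σxy = 3263, Σx² = 976
Sxx = Σx² − (Σx)²/n = 976 − 782.285714 = 193.714286
Sxy = Σxy − (Σx)(Σy)/n = 3263 − 2886 = 377
b = Sxy/Sxx = 377/193.714286 = 1.946165
a = ȳ − b·x̄ = 39 − 1.946165·10.571429 = 18.426254
ŷ(13) = 18.426254 + 1.946165·13 = 43.726401
residual = y − ŷ = 50 − 43.726401 = 6.273599

6.274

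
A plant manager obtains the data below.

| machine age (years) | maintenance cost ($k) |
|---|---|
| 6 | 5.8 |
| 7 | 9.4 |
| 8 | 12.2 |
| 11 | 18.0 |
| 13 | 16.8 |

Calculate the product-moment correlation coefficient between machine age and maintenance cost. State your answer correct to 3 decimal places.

0.925

n = 5, Σx = 45, Σy = 62.2, Σxy = 614.6, Σx² = 439, Σy² = 877.08
Sxx = Σx² − (Σx)²/n = 439 − 405 = 34
Sxy = Σxy − (Σx)(Σy)/n = 614.6 − 559.8 = 54.8
Syy = Σy² − (Σy)²/n = 877.08 − 773.768 = 103.312
r = Sxy/√(Sxx·Syy) = 54.8/√(3512.608) = 54.8/59.267259 = 0.924625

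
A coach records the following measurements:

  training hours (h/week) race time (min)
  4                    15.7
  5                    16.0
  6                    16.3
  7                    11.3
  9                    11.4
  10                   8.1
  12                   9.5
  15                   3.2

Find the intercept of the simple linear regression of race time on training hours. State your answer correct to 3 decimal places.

n = 8, Σx = 68, Σy = 91.5, Σxy = 665.3, Σx² = 676
Sxx = Σx² − (Σx)²/n = 676 − 578 = 98
Sxy = Σxy − (Σx)(Σy)/n = 665.3 − 777.75 = -112.45
b = Sxy/Sxx = -112.45/98 = -1.147449
a = ȳ − b·x̄ = 11.4375 − (-1.147449)·8.5 = 21.190816

21.191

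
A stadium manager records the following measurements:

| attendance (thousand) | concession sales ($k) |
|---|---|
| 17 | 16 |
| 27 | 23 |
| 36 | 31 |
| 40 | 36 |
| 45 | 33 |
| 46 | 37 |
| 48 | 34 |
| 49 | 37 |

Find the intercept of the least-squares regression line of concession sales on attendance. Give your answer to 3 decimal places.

6.482

n = 8, Σx = 308, Σy = 247, Σxy = 10081, Σx² = 12760
Sxx = Σx² − (Σx)²/n = 12760 − 11858 = 902
Sxy = Σxy − (Σx)(Σy)/n = 10081 − 9509.5 = 571.5
b = Sxy/Sxx = 571.5/902 = 0.633592
a = ȳ − b·x̄ = 30.875 − 0.633592·38.5 = 6.481707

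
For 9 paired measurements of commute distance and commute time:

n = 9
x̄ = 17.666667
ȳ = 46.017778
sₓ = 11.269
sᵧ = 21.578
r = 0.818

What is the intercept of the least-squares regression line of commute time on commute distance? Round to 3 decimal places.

18.346

b = r · sᵧ/sₓ = 0.818 · 21.578/11.269 = 1.566315
a = ȳ − b·x̄ = 46.017778 − 1.566315·17.666667 = 18.346212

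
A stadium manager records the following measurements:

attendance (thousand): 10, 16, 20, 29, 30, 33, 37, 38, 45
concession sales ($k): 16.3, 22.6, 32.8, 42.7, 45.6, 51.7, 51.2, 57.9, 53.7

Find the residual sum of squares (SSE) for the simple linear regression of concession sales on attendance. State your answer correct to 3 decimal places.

136.909

n = 9, Σx = 258, Σy = 374.5, Σxy = 12004.1, Σx² = 8424, Σy² = 17285.37
Sxx = Σx² − (Σx)²/n = 8424 − 7396 = 1028
Sxy = Σxy − (Σx)(Σy)/n = 12004.1 − 10735.666667 = 1268.433333
Syy = Σy² − (Σy)²/n = 17285.37 − 15583.361111 = 1702.008889
b = Sxy/Sxx = 1268.433333/1028 = 1.233885
SSE = Syy − b·Sxy = 1702.008889 − 1.233885·1268.433333 = 136.908577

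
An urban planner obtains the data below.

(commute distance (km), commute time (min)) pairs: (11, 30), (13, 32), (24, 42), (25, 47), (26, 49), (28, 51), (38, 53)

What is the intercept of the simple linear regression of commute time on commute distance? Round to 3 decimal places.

21.089

n = 7, Σx = 165, Σy = 304, Σxy = 7645, Σx² = 4395
Sxx = Σx² − (Σx)²/n = 4395 − 3889.285714 = 505.714286
Sxy = Σxy − (Σx)(Σy)/n = 7645 − 7165.714286 = 479.285714
b = Sxy/Sxx = 479.285714/505.714286 = 0.947740
a = ȳ − b·x̄ = 43.428571 − 0.947740·23.571429 = 21.088983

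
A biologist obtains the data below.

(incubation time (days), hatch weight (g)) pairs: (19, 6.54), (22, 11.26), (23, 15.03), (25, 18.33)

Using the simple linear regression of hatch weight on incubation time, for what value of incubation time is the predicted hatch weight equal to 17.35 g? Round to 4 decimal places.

n = 4, Σx = 89, Σy = 51.16, Σxy = 1175.92, Σx² = 1999
Sxx = Σx² − (Σx)²/n = 1999 − 1980.25 = 18.75
Sxy = Σxy − (Σx)(Σy)/n = 1175.92 − 1138.31 = 37.61
b = Sxy/Sxx = 37.61/18.75 = 2.005867
a = ȳ − b·x̄ = 12.79 − 2.005867·22.25 = -31.840533
Set a + b·x = 17.35: x = (17.35 − (-31.840533)) / 2.005867 = 24.523332

24.5233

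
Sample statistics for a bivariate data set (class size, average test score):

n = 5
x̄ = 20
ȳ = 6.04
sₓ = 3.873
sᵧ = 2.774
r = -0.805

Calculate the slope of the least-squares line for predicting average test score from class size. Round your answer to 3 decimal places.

b = r · sᵧ/sₓ = -0.805 · 2.774/3.873 = -0.576574

-0.577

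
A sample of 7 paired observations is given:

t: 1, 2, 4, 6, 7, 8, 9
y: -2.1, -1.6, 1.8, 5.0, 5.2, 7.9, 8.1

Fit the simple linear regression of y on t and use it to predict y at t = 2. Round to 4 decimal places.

-1.0312

n = 7, Σx = 37, Σy = 24.3, Σxy = 204.4, Σx² = 251
Sxx = Σx² − (Σx)²/n = 251 − 195.571429 = 55.428571
Sxy = Σxy − (Σx)(Σy)/n = 204.4 − 128.442857 = 75.957143
b = Sxy/Sxx = 75.957143/55.428571 = 1.370361
a = ȳ − b·x̄ = 3.471429 − 1.370361·5.285714 = -3.771907
ŷ(2) = a + b·2 = -3.771907 + 1.370361·2 = -1.031186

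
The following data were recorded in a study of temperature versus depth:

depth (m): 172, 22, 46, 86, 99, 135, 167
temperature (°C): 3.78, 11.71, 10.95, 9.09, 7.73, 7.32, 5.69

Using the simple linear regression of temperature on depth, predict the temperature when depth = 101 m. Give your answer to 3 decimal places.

8.174

n = 7, Σx = 727, Σy = 56.27, Σxy = 4896.92, Σx² = 95495
Sxx = Σx² − (Σx)²/n = 95495 − 75504.142857 = 19990.857143
Sxy = Σxy − (Σx)(Σy)/n = 4896.92 − 5844.041429 = -947.121429
b = Sxy/Sxx = -947.121429/19990.857143 = -0.047378
a = ȳ − b·x̄ = 8.038571 − (-0.047378)·103.857143 = 12.959087
ŷ(101) = a + b·101 = 12.959087 + (-0.047378)·101 = 8.173936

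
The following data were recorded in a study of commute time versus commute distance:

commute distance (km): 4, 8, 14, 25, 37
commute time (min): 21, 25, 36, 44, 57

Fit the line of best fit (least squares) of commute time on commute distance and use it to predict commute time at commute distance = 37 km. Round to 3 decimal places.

n = 5, Σx = 88, Σy = 183, Σxy = 3997, Σx² = 2270
Sxx = Σx² − (Σx)²/n = 2270 − 1548.8 = 721.2
Sxy = Σxy − (Σx)(Σy)/n = 3997 − 3220.8 = 776.2
b = Sxy/Sxx = 776.2/721.2 = 1.076262
a = ȳ − b·x̄ = 36.6 − 1.076262·17.6 = 17.657793
ŷ(37) = a + b·37 = 17.657793 + 1.076262·37 = 57.479479

57.479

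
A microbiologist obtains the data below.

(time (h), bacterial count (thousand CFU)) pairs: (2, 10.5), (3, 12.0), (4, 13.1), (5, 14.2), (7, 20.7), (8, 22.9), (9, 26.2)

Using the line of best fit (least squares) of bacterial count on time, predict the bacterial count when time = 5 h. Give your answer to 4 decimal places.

16.1092

n = 7, Σx = 38, Σy = 119.6, Σxy = 744.3, Σx² = 248
Sxx = Σx² − (Σx)²/n = 248 − 206.285714 = 41.714286
Sxy = Σxy − (Σx)(Σy)/n = 744.3 − 649.257143 = 95.042857
b = Sxy/Sxx = 95.042857/41.714286 = 2.278425
a = ȳ − b·x̄ = 17.085714 − 2.278425·5.428571 = 4.717123
ŷ(5) = a + b·5 = 4.717123 + 2.278425·5 = 16.109247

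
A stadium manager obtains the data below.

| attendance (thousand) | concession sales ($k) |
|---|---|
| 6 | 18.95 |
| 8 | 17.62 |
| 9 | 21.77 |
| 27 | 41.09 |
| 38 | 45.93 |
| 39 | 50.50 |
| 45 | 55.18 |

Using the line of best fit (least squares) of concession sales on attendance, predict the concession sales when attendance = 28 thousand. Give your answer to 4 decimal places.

39.1190

n = 7, Σx = 172, Σy = 251.04, Σxy = 7757.96, Σx² = 5900
Sxx = Σx² − (Σx)²/n = 5900 − 4226.285714 = 1673.714286
Sxy = Σxy − (Σx)(Σy)/n = 7757.96 − 6168.411429 = 1589.548571
b = Sxy/Sxx = 1589.548571/1673.714286 = 0.949713
a = ȳ − b·x̄ = 35.862857 − 0.949713·24.571429 = 12.527047
ŷ(28) = a + b·28 = 12.527047 + 0.949713·28 = 39.119017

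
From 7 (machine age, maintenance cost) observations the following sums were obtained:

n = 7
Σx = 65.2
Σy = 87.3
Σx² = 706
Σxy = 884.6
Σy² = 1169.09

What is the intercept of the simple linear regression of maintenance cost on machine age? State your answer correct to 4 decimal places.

Sxx = Σx² − (Σx)²/n = 706 − 607.291429 = 98.708571
Sxy = Σxy − (Σx)(Σy)/n = 884.6 − 813.137143 = 71.462857
b = Sxy/Sxx = 71.462857/98.708571 = 0.723978
a = ȳ − b·x̄ = 12.471429 − 0.723978·9.314286 = 5.728088

5.7281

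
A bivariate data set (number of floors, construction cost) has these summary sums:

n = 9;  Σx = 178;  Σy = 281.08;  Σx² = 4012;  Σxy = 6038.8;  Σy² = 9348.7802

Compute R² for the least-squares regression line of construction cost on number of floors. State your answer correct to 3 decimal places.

0.821

Sxx = Σx² − (Σx)²/n = 4012 − 3520.444444 = 491.555556
Sxy = Σxy − (Σx)(Σy)/n = 6038.8 − 5559.137778 = 479.662222
Syy = Σy² − (Σy)²/n = 9348.7802 − 8778.440711 = 570.339489
R² = Sxy²/(Sxx·Syy) = (479.662222)²/(491.555556·570.339489) = 0.820663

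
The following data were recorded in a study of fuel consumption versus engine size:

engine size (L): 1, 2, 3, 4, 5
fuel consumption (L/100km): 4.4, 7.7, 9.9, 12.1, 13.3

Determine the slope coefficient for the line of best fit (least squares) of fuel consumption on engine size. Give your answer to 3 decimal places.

2.220

n = 5, Σx = 15, Σy = 47.4, Σxy = 164.4, Σx² = 55
Sxx = Σx² − (Σx)²/n = 55 − 45 = 10
Sxy = Σxy − (Σx)(Σy)/n = 164.4 − 142.2 = 22.2
b = Sxy/Sxx = 22.2/10 = 2.22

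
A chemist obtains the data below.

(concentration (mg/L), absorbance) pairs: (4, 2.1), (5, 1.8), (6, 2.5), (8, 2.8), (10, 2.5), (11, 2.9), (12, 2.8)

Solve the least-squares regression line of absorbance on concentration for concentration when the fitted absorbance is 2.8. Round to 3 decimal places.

n = 7, Σx = 56, Σy = 17.4, Σxy = 145.3, Σx² = 506
Sxx = Σx² − (Σx)²/n = 506 − 448 = 58
Sxy = Σxy − (Σx)(Σy)/n = 145.3 − 139.2 = 6.1
b = Sxy/Sxx = 6.1/58 = 0.105172
a = ȳ − b·x̄ = 2.485714 − 0.105172·8 = 1.644335
Set a + b·x = 2.8: x = (2.8 − 1.644335) / 0.105172 = 10.988290

10.988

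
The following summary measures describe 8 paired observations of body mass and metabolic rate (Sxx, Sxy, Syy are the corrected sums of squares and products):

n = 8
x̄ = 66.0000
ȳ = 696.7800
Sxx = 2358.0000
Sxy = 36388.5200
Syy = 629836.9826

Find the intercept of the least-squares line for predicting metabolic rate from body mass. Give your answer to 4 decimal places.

b = Sxy/Sxx = 36388.52/2358 = 15.431942
a = ȳ − b·x̄ = 696.78 − 15.431942·66 = -321.728193

-321.7282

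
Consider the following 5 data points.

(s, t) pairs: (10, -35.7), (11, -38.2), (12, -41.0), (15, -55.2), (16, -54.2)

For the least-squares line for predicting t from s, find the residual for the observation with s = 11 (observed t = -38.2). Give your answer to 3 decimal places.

n = 5, Σx = 64, Σy = -224.3, Σxy = -2964.4, Σx² = 846
Sxx = Σx² − (Σx)²/n = 846 − 819.2 = 26.8
Sxy = Σxy − (Σx)(Σy)/n = -2964.4 − (-2871.04) = -93.36
b = Sxy/Sxx = -93.36/26.8 = -3.483582
a = ȳ − b·x̄ = -44.86 − (-3.483582)·12.8 = -0.270149
ŷ(11) = -0.270149 + (-3.483582)·11 = -38.589552
residual = y − ŷ = -38.2 − (-38.589552) = 0.389552

0.390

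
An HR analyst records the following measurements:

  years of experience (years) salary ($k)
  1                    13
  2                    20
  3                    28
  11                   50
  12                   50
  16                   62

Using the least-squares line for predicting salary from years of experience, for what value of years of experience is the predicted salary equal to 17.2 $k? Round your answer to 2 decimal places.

n = 6, Σx = 45, Σy = 223, Σxy = 2279, Σx² = 535
Sxx = Σx² − (Σx)²/n = 535 − 337.5 = 197.5
Sxy = Σxy − (Σx)(Σy)/n = 2279 − 1672.5 = 606.5
b = Sxy/Sxx = 606.5/197.5 = 3.070886
a = ȳ − b·x̄ = 37.166667 − 3.070886·7.5 = 14.135021
Set a + b·x = 17.2: x = (17.2 − 14.135021) / 3.070886 = 0.998076

1.00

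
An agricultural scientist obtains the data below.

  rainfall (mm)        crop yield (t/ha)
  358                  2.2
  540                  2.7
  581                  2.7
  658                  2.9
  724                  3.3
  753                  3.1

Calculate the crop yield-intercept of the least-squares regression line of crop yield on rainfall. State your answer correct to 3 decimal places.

n = 6, Σx = 3614, Σy = 16.9, Σxy = 10446, Σx² = 2281474
Sxx = Σx² − (Σx)²/n = 2281474 − 2176832.666667 = 104641.333333
Sxy = Σxy − (Σx)(Σy)/n = 10446 − 10179.433333 = 266.566667
b = Sxy/Sxx = 266.566667/104641.333333 = 0.002547
a = ȳ − b·x̄ = 2.816667 − 0.002547·602.333333 = 1.282264

1.282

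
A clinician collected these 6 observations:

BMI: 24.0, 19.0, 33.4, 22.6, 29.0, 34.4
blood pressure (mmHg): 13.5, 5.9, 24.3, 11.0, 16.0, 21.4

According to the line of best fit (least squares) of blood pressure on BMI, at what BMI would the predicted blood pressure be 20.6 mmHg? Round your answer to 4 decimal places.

32.0180

n = 6, Σx = 162.4, Σy = 92.1, Σxy = 2696.48, Σx² = 4587.68
Sxx = Σx² − (Σx)²/n = 4587.68 − 4395.626667 = 192.053333
Sxy = Σxy − (Σx)(Σy)/n = 2696.48 − 2492.84 = 203.64
b = Sxy/Sxx = 203.64/192.053333 = 1.060330
a = ȳ − b·x̄ = 15.35 − 1.060330·27.066667 = -13.349611
Set a + b·x = 20.6: x = (20.6 − (-13.349611)) / 1.060330 = 32.017953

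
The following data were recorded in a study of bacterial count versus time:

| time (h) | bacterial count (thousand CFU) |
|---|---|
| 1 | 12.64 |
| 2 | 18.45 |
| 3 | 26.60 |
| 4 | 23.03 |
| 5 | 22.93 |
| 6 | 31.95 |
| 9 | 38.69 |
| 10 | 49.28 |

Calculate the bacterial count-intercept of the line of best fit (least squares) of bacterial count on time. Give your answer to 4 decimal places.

10.5178

n = 8, Σx = 40, Σy = 223.57, Σxy = 1368.82, Σx² = 272
Sxx = Σx² − (Σx)²/n = 272 − 200 = 72
Sxy = Σxy − (Σx)(Σy)/n = 1368.82 − 1117.85 = 250.97
b = Sxy/Sxx = 250.97/72 = 3.485694
a = ȳ − b·x̄ = 27.94625 − 3.485694·5 = 10.517778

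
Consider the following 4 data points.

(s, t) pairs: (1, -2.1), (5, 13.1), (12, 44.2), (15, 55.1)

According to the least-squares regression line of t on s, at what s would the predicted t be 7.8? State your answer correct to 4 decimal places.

n = 4, Σx = 33, Σy = 110.3, Σxy = 1420.3, Σx² = 395
Sxx = Σx² − (Σx)²/n = 395 − 272.25 = 122.75
Sxy = Σxy − (Σx)(Σy)/n = 1420.3 − 909.975 = 510.325
b = Sxy/Sxx = 510.325/122.75 = 4.157434
a = ȳ − b·x̄ = 27.575 − 4.157434·8.25 = -6.723829
Set a + b·x = 7.8: x = (7.8 − (-6.723829)) / 4.157434 = 3.493460

3.4935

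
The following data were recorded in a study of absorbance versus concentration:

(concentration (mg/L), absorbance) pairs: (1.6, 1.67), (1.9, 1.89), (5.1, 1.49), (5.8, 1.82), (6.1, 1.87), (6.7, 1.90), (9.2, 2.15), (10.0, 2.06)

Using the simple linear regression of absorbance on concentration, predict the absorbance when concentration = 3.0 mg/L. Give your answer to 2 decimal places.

1.73

n = 8, Σx = 46.4, Σy = 14.85, Σxy = 88.935, Σx² = 332.56
Sxx = Σx² − (Σx)²/n = 332.56 − 269.12 = 63.44
Sxy = Σxy − (Σx)(Σy)/n = 88.935 − 86.13 = 2.805
b = Sxy/Sxx = 2.805/63.44 = 0.044215
a = ȳ − b·x̄ = 1.85625 − 0.044215·5.8 = 1.599803
ŷ(3.0) = a + b·3.0 = 1.599803 + 0.044215·3 = 1.732448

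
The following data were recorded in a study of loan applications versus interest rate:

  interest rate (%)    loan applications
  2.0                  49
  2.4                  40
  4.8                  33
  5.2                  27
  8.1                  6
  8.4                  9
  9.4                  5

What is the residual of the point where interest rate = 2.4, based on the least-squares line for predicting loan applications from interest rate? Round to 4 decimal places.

-3.9532

n = 7, Σx = 40.3, Σy = 169, Σxy = 664, Σx² = 284.37
Sxx = Σx² − (Σx)²/n = 284.37 − 232.012857 = 52.357143
Sxy = Σxy − (Σx)(Σy)/n = 664 − 972.957143 = -308.957143
b = Sxy/Sxx = -308.957143/52.357143 = -5.900955
a = ȳ − b·x̄ = 24.142857 − (-5.900955)·5.757143 = 58.115498
ŷ(2.4) = 58.115498 + (-5.900955)·2.4 = 43.953206
residual = y − ŷ = 40 − 43.953206 = -3.953206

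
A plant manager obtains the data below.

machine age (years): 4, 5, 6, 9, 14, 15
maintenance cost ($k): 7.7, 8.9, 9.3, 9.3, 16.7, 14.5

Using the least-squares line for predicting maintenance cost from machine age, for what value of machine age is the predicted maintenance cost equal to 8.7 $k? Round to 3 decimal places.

n = 6, Σx = 53, Σy = 66.4, Σxy = 666.1, Σx² = 579
Sxx = Σx² − (Σx)²/n = 579 − 468.166667 = 110.833333
Sxy = Σxy − (Σx)(Σy)/n = 666.1 − 586.533333 = 79.566667
b = Sxy/Sxx = 79.566667/110.833333 = 0.717895
a = ȳ − b·x̄ = 11.066667 − 0.717895·8.833333 = 4.725263
Set a + b·x = 8.7: x = (8.7 − 4.725263) / 0.717895 = 5.536657

5.537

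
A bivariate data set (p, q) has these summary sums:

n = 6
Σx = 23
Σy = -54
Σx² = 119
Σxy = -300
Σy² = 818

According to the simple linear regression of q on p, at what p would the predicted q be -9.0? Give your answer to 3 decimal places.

Sxx = Σx² − (Σx)²/n = 119 − 88.166667 = 30.833333
Sxy = Σxy − (Σx)(Σy)/n = -300 − (-207) = -93
b = Sxy/Sxx = -93/30.833333 = -3.016216
a = ȳ − b·x̄ = -9 − (-3.016216)·3.833333 = 2.562162
Set a + b·x = -9.0: x = (-9.0 − 2.562162) / (-3.016216) = 3.833333

3.833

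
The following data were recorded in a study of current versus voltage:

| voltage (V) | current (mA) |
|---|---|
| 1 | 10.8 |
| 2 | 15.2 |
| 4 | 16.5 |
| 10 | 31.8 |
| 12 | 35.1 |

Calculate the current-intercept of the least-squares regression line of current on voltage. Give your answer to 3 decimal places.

n = 5, Σx = 29, Σy = 109.4, Σxy = 846.4, Σx² = 265
Sxx = Σx² − (Σx)²/n = 265 − 168.2 = 96.8
Sxy = Σxy − (Σx)(Σy)/n = 846.4 − 634.52 = 211.88
b = Sxy/Sxx = 211.88/96.8 = 2.188843
a = ȳ − b·x̄ = 21.88 − 2.188843·5.8 = 9.184711

9.185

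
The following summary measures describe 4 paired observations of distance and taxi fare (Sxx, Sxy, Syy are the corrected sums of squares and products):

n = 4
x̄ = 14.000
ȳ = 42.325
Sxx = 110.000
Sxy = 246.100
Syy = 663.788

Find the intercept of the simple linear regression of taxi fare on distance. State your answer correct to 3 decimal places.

b = Sxy/Sxx = 246.1/110 = 2.237273
a = ȳ − b·x̄ = 42.325 − 2.237273·14 = 11.003182

11.003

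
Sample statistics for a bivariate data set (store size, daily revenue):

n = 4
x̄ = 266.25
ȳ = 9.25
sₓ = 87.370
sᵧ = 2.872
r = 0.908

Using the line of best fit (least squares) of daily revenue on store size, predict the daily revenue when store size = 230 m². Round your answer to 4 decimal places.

b = r · sᵧ/sₓ = 0.908 · 2.872/87.37 = 0.029847
a = ȳ − b·x̄ = 9.25 − 0.029847·266.25 = 1.303103
ŷ(230) = a + b·230 = 1.303103 + 0.029847·230 = 8.168028

8.1680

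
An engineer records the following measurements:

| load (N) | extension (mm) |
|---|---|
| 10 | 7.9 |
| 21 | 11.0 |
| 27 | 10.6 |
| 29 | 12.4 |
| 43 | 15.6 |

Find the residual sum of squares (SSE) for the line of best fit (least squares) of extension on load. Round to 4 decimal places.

n = 5, Σx = 130, Σy = 57.5, Σxy = 1626.6, Σx² = 3960, Σy² = 692.89
Sxx = Σx² − (Σx)²/n = 3960 − 3380 = 580
Sxy = Σxy − (Σx)(Σy)/n = 1626.6 − 1495 = 131.6
Syy = Σy² − (Σy)²/n = 692.89 − 661.25 = 31.64
b = Sxy/Sxx = 131.6/580 = 0.226897
SSE = Syy − b·Sxy = 31.64 − 0.226897·131.6 = 1.780414

1.7804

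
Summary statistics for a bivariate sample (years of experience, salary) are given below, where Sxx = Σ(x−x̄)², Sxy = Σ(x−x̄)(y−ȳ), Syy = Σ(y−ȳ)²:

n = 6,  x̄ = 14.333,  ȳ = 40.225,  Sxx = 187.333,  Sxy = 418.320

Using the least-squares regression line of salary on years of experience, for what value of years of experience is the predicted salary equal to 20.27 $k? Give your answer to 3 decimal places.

b = Sxy/Sxx = 418.32/187.333 = 2.233029
a = ȳ − b·x̄ = 40.225 − 2.233029·14.333 = 8.218997
Set a + b·x = 20.27: x = (20.27 − 8.218997) / 2.233029 = 5.396707

5.397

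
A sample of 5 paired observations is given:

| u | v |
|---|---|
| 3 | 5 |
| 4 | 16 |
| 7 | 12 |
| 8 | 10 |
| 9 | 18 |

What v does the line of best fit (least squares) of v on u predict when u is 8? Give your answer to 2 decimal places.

n = 5, Σx = 31, Σy = 61, Σxy = 405, Σx² = 219
Sxx = Σx² − (Σx)²/n = 219 − 192.2 = 26.8
Sxy = Σxy − (Σx)(Σy)/n = 405 − 378.2 = 26.8
b = Sxy/Sxx = 26.8/26.8 = 1
a = ȳ − b·x̄ = 12.2 − 1·6.2 = 6
ŷ(8) = a + b·8 = 6 + 1·8 = 14

14.00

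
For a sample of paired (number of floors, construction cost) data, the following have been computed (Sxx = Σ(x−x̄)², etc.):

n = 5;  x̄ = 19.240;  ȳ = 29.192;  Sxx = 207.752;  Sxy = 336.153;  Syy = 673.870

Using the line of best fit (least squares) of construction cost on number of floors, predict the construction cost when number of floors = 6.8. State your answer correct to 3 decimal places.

9.063

b = Sxy/Sxx = 336.153/207.752 = 1.618049
a = ȳ − b·x̄ = 29.192 − 1.618049·19.24 = -1.939271
ŷ(6.8) = a + b·6.8 = -1.939271 + 1.618049·6.8 = 9.063465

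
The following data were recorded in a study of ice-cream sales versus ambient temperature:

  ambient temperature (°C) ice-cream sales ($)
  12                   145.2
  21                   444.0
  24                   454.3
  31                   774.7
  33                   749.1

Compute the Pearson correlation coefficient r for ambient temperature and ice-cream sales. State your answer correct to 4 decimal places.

n = 5, Σx = 121, Σy = 2567.3, Σxy = 70705.6, Σx² = 3211, Σy² = 1585918.43
Sxx = Σx² − (Σx)²/n = 3211 − 2928.2 = 282.8
Sxy = Σxy − (Σx)(Σy)/n = 70705.6 − 62128.66 = 8576.94
Syy = Σy² − (Σy)²/n = 1585918.43 − 1318205.858 = 267712.572
r = Sxy/√(Sxx·Syy) = 8576.94/√(75709115.3616) = 8576.94/8701.098515 = 0.985731

0.9857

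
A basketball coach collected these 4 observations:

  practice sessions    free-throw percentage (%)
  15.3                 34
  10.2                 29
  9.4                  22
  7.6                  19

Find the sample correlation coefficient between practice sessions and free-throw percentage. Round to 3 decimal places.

0.926

n = 4, Σx = 42.5, Σy = 104, Σxy = 1167.2, Σx² = 484.25, Σy² = 2842
Sxx = Σx² − (Σx)²/n = 484.25 − 451.5625 = 32.6875
Sxy = Σxy − (Σx)(Σy)/n = 1167.2 − 1105 = 62.2
Syy = Σy² − (Σy)²/n = 2842 − 2704 = 138
r = Sxy/√(Sxx·Syy) = 62.2/√(4510.875) = 62.2/67.163048 = 0.926104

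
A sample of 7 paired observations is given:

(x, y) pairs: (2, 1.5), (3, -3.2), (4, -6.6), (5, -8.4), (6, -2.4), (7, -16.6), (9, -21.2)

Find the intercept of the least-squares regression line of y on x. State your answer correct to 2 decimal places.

n = 7, Σx = 36, Σy = -56.9, Σxy = -396.4, Σx² = 220
Sxx = Σx² − (Σx)²/n = 220 − 185.142857 = 34.857143
Sxy = Σxy − (Σx)(Σy)/n = -396.4 − (-292.628571) = -103.771429
b = Sxy/Sxx = -103.771429/34.857143 = -2.977049
a = ȳ − b·x̄ = -8.128571 − (-2.977049)·5.142857 = 7.181967

7.18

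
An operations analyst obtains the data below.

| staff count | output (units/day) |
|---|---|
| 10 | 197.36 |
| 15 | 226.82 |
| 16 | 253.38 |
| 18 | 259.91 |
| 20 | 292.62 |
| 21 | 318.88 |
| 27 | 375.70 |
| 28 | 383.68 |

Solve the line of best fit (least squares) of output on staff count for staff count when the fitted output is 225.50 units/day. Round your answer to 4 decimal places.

n = 8, Σx = 155, Σy = 2308.35, Σxy = 47544.18, Σx² = 3259
Sxx = Σx² − (Σx)²/n = 3259 − 3003.125 = 255.875
Sxy = Σxy − (Σx)(Σy)/n = 47544.18 − 44724.28125 = 2819.89875
b = Sxy/Sxx = 2819.89875/255.875 = 11.020611
a = ȳ − b·x̄ = 288.54375 − 11.020611·19.375 = 75.019419
Set a + b·x = 225.50: x = (225.50 − 75.019419) / 11.020611 = 13.654469

13.6545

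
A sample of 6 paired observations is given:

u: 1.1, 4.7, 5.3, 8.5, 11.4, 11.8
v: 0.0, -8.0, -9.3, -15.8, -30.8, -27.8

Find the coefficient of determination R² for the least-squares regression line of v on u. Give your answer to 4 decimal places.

0.9618

n = 6, Σx = 42.8, Σy = -91.7, Σxy = -900.35, Σx² = 392.84, Σy² = 2121.61
Sxx = Σx² − (Σx)²/n = 392.84 − 305.306667 = 87.533333
Sxy = Σxy − (Σx)(Σy)/n = -900.35 − (-654.126667) = -246.223333
Syy = Σy² − (Σy)²/n = 2121.61 − 1401.481667 = 720.128333
R² = Sxy²/(Sxx·Syy) = (-246.223333)²/(87.533333·720.128333) = 0.961778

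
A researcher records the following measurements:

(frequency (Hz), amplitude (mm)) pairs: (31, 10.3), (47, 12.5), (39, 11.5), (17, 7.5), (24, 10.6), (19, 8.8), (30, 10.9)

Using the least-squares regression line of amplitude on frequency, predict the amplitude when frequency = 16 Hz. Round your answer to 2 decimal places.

n = 7, Σx = 207, Σy = 72.1, Σxy = 2231.4, Σx² = 6817
Sxx = Σx² − (Σx)²/n = 6817 − 6121.285714 = 695.714286
Sxy = Σxy − (Σx)(Σy)/n = 2231.4 − 2132.1 = 99.3
b = Sxy/Sxx = 99.3/695.714286 = 0.142731
a = ȳ − b·x̄ = 10.3 − 0.142731·29.571429 = 6.079240
ŷ(16) = a + b·16 = 6.079240 + 0.142731·16 = 8.362936

8.36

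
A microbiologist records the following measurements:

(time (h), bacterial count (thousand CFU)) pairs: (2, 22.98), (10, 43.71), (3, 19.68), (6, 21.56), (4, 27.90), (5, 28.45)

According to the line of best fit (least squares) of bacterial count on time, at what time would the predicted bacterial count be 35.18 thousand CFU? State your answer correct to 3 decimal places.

n = 6, Σx = 30, Σy = 164.28, Σxy = 925.31, Σx² = 190
Sxx = Σx² − (Σx)²/n = 190 − 150 = 40
Sxy = Σxy − (Σx)(Σy)/n = 925.31 − 821.4 = 103.91
b = Sxy/Sxx = 103.91/40 = 2.59775
a = ȳ − b·x̄ = 27.38 − 2.59775·5 = 14.39125
Set a + b·x = 35.18: x = (35.18 − 14.39125) / 2.59775 = 8.002598

8.003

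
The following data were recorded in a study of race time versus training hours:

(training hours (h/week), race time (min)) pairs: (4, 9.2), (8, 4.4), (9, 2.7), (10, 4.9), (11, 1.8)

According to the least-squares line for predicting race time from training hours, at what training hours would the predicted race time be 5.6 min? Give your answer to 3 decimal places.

n = 5, Σx = 42, Σy = 23, Σxy = 165.1, Σx² = 382
Sxx = Σx² − (Σx)²/n = 382 − 352.8 = 29.2
Sxy = Σxy − (Σx)(Σy)/n = 165.1 − 193.2 = -28.1
b = Sxy/Sxx = -28.1/29.2 = -0.962329
a = ȳ − b·x̄ = 4.6 − (-0.962329)·8.4 = 12.683562
Set a + b·x = 5.6: x = (5.6 − 12.683562) / (-0.962329) = 7.360854

7.361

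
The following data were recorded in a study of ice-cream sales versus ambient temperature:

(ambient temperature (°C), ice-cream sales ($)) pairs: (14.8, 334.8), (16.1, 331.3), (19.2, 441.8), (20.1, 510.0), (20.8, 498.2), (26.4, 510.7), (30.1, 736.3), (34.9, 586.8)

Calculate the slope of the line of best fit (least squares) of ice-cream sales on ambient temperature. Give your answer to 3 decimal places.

15.766

n = 8, Σx = 182.4, Σy = 3949.9, Σxy = 95509.52, Σx² = 4504.52
Sxx = Σx² − (Σx)²/n = 4504.52 − 4158.72 = 345.8
Sxy = Σxy − (Σx)(Σy)/n = 95509.52 − 90057.72 = 5451.8
b = Sxy/Sxx = 5451.8/345.8 = 15.765761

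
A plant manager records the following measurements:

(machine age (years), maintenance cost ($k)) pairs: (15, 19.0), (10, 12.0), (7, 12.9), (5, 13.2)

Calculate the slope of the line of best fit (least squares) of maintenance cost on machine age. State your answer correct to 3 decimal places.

n = 4, Σx = 37, Σy = 57.1, Σxy = 561.3, Σx² = 399
Sxx = Σx² − (Σx)²/n = 399 − 342.25 = 56.75
Sxy = Σxy − (Σx)(Σy)/n = 561.3 − 528.175 = 33.125
b = Sxy/Sxx = 33.125/56.75 = 0.583700

0.584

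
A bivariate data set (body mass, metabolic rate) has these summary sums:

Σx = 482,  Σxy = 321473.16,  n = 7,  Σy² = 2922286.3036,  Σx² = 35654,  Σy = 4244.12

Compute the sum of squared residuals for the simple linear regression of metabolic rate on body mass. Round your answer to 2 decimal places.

2311.50

Sxx = Σx² − (Σx)²/n = 35654 − 33189.142857 = 2464.857143
Sxy = Σxy − (Σx)(Σy)/n = 321473.16 − 292237.977143 = 29235.182857
Syy = Σy² − (Σy)²/n = 2922286.3036 − 2573222.082057 = 349064.221543
b = Sxy/Sxx = 29235.182857/2464.857143 = 11.860802
SSE = Syy − b·Sxy = 349064.221543 − 11.860802·29235.182857 = 2311.502357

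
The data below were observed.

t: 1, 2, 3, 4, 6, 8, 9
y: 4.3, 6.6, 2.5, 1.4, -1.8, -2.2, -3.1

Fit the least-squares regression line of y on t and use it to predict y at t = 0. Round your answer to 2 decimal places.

n = 7, Σx = 33, Σy = 7.7, Σxy = -25.7, Σx² = 211
Sxx = Σx² − (Σx)²/n = 211 − 155.571429 = 55.428571
Sxy = Σxy − (Σx)(Σy)/n = -25.7 − 36.3 = -62
b = Sxy/Sxx = -62/55.428571 = -1.118557
a = ȳ − b·x̄ = 1.1 − (-1.118557)·4.714286 = 6.373196
ŷ(0) = a + b·0 = 6.373196 + (-1.118557)·0 = 6.373196

6.37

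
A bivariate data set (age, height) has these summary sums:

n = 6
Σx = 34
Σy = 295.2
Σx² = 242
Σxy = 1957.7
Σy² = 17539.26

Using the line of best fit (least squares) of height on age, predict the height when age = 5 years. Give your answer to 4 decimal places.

45.3500

Sxx = Σx² − (Σx)²/n = 242 − 192.666667 = 49.333333
Sxy = Σxy − (Σx)(Σy)/n = 1957.7 − 1672.8 = 284.9
b = Sxy/Sxx = 284.9/49.333333 = 5.775
a = ȳ − b·x̄ = 49.2 − 5.775·5.666667 = 16.475
ŷ(5) = a + b·5 = 16.475 + 5.775·5 = 45.35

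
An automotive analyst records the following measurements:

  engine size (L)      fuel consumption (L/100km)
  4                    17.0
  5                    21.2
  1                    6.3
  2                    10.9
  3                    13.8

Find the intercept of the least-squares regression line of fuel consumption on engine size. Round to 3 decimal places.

3.070

n = 5, Σx = 15, Σy = 69.2, Σxy = 243.5, Σx² = 55
Sxx = Σx² − (Σx)²/n = 55 − 45 = 10
Sxy = Σxy − (Σx)(Σy)/n = 243.5 − 207.6 = 35.9
b = Sxy/Sxx = 35.9/10 = 3.59
a = ȳ − b·x̄ = 13.84 − 3.59·3 = 3.07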